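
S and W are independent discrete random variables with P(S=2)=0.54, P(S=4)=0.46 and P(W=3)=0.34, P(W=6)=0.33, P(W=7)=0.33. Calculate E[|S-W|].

2.7028

E[|S-W|] = Σ_s Σ_w |s-w| · P(S=s)P(W=w)
 = 1·0.1836 + 4·0.1782 + 5·0.1782 + 1·0.1564 + 2·0.1518 + 3·0.1518
 = 0.1836 + 0.7128 + 0.891 + 0.1564 + 0.3036 + 0.4554
 = 2.7028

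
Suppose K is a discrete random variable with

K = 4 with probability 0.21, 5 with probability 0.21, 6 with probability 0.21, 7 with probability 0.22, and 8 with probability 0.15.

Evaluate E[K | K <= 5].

4.5

P(K <= 5) = 0.21 + 0.21 = 0.42.
E[K | K <= 5] = [4·0.21 + 5·0.21] / 0.42
 = 1.89 / 0.42
 = 9/2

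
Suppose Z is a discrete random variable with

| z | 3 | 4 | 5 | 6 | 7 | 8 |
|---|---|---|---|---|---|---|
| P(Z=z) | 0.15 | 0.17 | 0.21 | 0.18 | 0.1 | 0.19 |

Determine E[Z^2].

E[Z^2] = Σ z^2·P(Z=z)
 = 9·0.15 + 16·0.17 + 25·0.21 + 36·0.18 + 49·0.1 + 64·0.19
 = 1.35 + 2.72 + 5.25 + 6.48 + 4.9 + 12.16
 = 32.86

32.86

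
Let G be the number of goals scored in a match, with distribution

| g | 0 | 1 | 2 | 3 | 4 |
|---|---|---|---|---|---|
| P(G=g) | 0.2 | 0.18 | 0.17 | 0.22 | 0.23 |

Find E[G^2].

6.52

E[G^2] = Σ g^2·P(G=g)
 = 0·0.2 + 1·0.18 + 4·0.17 + 9·0.22 + 16·0.23
 = 0 + 0.18 + 0.68 + 1.98 + 3.68
 = 6.52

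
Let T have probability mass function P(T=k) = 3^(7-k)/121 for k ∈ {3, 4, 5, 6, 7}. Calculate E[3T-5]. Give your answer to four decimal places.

5.4380

E[3T-5] = Σ (3t-5)·P(T=t)
 = 4·81/121 + 7·27/121 + 10·9/121 + 13·3/121 + 16·1/121
 = 324/121 + 189/121 + 90/121 + 39/121 + 16/121
 = 658/121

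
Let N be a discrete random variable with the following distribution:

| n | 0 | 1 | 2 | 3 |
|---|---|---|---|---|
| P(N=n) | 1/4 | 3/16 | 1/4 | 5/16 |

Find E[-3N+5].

E[-3N+5] = Σ (-3n+5)·P(N=n)
 = 5·1/4 + 2·3/16 + (-1)·1/4 + (-4)·5/16
 = 5/4 + 3/8 + (-1/4) + (-5/4)
 = 1/8

0.125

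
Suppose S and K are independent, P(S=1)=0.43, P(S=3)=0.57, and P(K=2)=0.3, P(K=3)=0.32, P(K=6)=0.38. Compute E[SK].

E[SK] = Σ_s Σ_k sk · P(S=s)P(K=k)
 = 2·0.129 + 3·0.1376 + 6·0.1634 + 6·0.171 + 9·0.1824 + 18·0.2166
 = 0.258 + 0.4128 + 0.9804 + 1.026 + 1.6416 + 3.8988
 = 8.2176

8.2176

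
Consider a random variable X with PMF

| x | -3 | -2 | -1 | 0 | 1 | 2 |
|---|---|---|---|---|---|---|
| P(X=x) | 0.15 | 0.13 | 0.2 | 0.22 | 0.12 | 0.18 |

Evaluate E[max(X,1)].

1.18

E[max(X,1)] = Σ max(x,1)·P(X=x)
 = 1·0.15 + 1·0.13 + 1·0.2 + 1·0.22 + 1·0.12 + 2·0.18
 = 0.15 + 0.13 + 0.2 + 0.22 + 0.12 + 0.36
 = 1.18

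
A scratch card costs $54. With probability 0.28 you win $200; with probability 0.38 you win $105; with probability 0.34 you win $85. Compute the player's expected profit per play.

70.8

E[payout] = 200·0.28 + 105·0.38 + 85·0.34
 = 56 + 39.9 + 28.9
 = 124.8
Net = 124.8 - 54 = 70.8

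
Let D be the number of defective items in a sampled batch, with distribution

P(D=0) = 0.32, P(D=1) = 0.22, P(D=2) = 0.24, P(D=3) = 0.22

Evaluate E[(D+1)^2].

6.88

E[(D+1)^2] = Σ (d+1)^2·P(D=d)
 = 1·0.32 + 4·0.22 + 9·0.24 + 16·0.22
 = 0.32 + 0.88 + 2.16 + 3.52
 = 6.88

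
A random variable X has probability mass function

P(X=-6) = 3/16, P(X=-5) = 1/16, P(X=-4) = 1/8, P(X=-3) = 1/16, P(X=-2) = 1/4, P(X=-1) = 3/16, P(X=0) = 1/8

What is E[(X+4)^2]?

E[(X+4)^2] = Σ (x+4)^2·P(X=x)
 = 4·3/16 + 1·1/16 + 0·1/8 + 1·1/16 + 4·1/4 + 9·3/16 + 16·1/8
 = 3/4 + 1/16 + 0 + 1/16 + 1 + 27/16 + 2
 = 89/16

5.5625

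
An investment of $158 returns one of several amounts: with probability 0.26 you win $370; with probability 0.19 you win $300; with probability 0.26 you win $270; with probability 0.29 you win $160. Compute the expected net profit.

E[payout] = 370·0.26 + 300·0.19 + 270·0.26 + 160·0.29
 = 96.2 + 57 + 70.2 + 46.4
 = 269.8
Net = 269.8 - 158 = 111.8

111.8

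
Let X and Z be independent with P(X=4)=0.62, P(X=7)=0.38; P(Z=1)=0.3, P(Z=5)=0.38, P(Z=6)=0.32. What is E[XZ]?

21.1768

E[XZ] = Σ_x Σ_z xz · P(X=x)P(Z=z)
 = 4·0.186 + 20·0.2356 + 24·0.1984 + 7·0.114 + 35·0.1444 + 42·0.1216
 = 0.744 + 4.712 + 4.7616 + 0.798 + 5.054 + 5.1072
 = 21.1768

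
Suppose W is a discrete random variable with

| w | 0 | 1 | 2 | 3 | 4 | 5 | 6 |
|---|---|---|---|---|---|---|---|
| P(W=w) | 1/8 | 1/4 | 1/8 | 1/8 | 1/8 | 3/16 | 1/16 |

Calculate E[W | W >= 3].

4.375

P(W >= 3) = 1/8 + 1/8 + 3/16 + 1/16 = 1/2.
E[W | W >= 3] = [3·1/8 + 4·1/8 + 5·3/16 + 6·1/16] / (1/2)
 = 35/16 / (1/2)
 = 35/8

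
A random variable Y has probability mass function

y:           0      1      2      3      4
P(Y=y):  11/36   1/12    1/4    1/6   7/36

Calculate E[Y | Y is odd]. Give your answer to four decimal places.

2.3333

P(Y is odd) = 1/12 + 1/6 = 1/4.
E[Y | Y is odd] = [1·1/12 + 3·1/6] / (1/4)
 = 7/12 / (1/4)
 = 7/3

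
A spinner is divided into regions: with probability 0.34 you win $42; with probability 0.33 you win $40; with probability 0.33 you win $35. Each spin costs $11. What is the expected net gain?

28.03

E[payout] = 42·0.34 + 40·0.33 + 35·0.33
 = 14.28 + 13.2 + 11.55
 = 39.03
Net = 39.03 - 11 = 28.03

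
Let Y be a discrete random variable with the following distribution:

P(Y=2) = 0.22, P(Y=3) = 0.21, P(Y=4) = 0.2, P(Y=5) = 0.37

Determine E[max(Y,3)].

E[max(Y,3)] = Σ max(y,3)·P(Y=y)
 = 3·0.22 + 3·0.21 + 4·0.2 + 5·0.37
 = 0.66 + 0.63 + 0.8 + 1.85
 = 3.94

3.94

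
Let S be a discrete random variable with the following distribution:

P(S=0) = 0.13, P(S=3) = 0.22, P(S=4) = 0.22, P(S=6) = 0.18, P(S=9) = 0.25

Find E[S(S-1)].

27.36

E[S(S-1)] = Σ s(s-1)·P(S=s)
 = 0·0.13 + 6·0.22 + 12·0.22 + 30·0.18 + 72·0.25
 = 0 + 1.32 + 2.64 + 5.4 + 18
 = 27.36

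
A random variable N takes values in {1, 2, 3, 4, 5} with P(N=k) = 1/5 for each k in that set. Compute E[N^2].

E[N^2] = Σ n^2·P(N=n)
 = 1·1/5 + 4·1/5 + 9·1/5 + 16·1/5 + 25·1/5
 = 1/5 + 4/5 + 9/5 + 16/5 + 5
 = 11

11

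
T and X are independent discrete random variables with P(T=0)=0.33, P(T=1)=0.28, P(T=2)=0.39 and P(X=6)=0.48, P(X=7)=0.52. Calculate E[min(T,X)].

E[min(T,X)] = Σ_t Σ_x min(t,x) · P(T=t)P(X=x)
 = 0·0.1584 + 0·0.1716 + 1·0.1344 + 1·0.1456 + 2·0.1872 + 2·0.2028
 = 0 + 0 + 0.1344 + 0.1456 + 0.3744 + 0.4056
 = 1.06

1.06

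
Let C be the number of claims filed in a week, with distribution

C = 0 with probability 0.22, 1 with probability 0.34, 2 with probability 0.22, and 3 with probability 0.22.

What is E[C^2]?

3.2

E[C^2] = Σ c^2·P(C=c)
 = 0·0.22 + 1·0.34 + 4·0.22 + 9·0.22
 = 0 + 0.34 + 0.88 + 1.98
 = 3.2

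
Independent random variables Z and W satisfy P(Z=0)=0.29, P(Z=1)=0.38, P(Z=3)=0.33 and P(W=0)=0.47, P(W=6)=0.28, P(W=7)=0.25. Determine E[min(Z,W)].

E[min(Z,W)] = Σ_z Σ_w min(z,w) · P(Z=z)P(W=w)
 = 0·0.1363 + 0·0.0812 + 0·0.0725 + 0·0.1786 + 1·0.1064 + 1·0.095 + 0·0.1551 + 3·0.0924 + 3·0.0825
 = 0 + 0 + 0 + 0 + 0.1064 + 0.095 + 0 + 0.2772 + 0.2475
 = 0.7261

0.7261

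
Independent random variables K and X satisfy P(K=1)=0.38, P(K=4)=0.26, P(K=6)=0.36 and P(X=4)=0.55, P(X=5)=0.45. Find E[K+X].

E[K+X] = Σ_k Σ_x (k+x) · P(K=k)P(X=x)
 = 5·0.209 + 6·0.171 + 8·0.143 + 9·0.117 + 10·0.198 + 11·0.162
 = 1.045 + 1.026 + 1.144 + 1.053 + 1.98 + 1.782
 = 8.03

8.03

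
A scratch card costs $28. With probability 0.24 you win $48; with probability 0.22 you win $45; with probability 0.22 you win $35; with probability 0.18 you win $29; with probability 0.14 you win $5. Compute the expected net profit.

E[payout] = 48·0.24 + 45·0.22 + 35·0.22 + 29·0.18 + 5·0.14
 = 11.52 + 9.9 + 7.7 + 5.22 + 0.7
 = 35.04
Net = 35.04 - 28 = 7.04

7.04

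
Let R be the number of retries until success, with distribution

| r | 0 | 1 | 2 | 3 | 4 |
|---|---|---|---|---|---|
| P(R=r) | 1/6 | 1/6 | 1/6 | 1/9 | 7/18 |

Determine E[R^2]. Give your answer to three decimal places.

8.056

E[R^2] = Σ r^2·P(R=r)
 = 0·1/6 + 1·1/6 + 4·1/6 + 9·1/9 + 16·7/18
 = 0 + 1/6 + 2/3 + 1 + 56/9
 = 145/18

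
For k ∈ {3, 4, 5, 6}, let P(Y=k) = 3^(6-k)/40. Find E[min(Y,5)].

3.425

E[min(Y,5)] = Σ min(y,5)·P(Y=y)
 = 3·27/40 + 4·9/40 + 5·3/40 + 5·1/40
 = 81/40 + 9/10 + 3/8 + 1/8
 = 137/40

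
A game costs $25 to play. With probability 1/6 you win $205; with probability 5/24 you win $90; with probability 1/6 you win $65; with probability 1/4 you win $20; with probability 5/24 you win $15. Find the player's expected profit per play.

46.875

E[payout] = 205·1/6 + 90·5/24 + 65·1/6 + 20·1/4 + 15·5/24
 = 205/6 + 75/4 + 65/6 + 5 + 25/8
 = 575/8
Net = 575/8 - 25 = 375/8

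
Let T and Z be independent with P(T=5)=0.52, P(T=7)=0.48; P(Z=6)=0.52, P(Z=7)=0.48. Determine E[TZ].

38.6208

E[TZ] = Σ_t Σ_z tz · P(T=t)P(Z=z)
 = 30·0.2704 + 35·0.2496 + 42·0.2496 + 49·0.2304
 = 8.112 + 8.736 + 10.4832 + 11.2896
 = 38.6208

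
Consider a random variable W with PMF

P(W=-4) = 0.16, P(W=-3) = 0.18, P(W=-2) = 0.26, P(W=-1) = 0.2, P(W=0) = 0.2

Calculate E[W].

E[W] = Σ w·P(W=w)
 = (-4)·0.16 + (-3)·0.18 + (-2)·0.26 + (-1)·0.2 + 0·0.2
 = (-0.64) + (-0.54) + (-0.52) + (-0.2) + 0
 = -1.9

-1.9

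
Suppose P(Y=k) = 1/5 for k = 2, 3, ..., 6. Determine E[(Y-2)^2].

E[(Y-2)^2] = Σ (y-2)^2·P(Y=y)
 = 0·1/5 + 1·1/5 + 4·1/5 + 9·1/5 + 16·1/5
 = 0 + 1/5 + 4/5 + 9/5 + 16/5
 = 6

6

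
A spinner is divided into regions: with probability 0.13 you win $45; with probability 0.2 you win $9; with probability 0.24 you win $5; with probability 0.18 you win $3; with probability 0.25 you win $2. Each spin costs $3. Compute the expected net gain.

E[payout] = 45·0.13 + 9·0.2 + 5·0.24 + 3·0.18 + 2·0.25
 = 5.85 + 1.8 + 1.2 + 0.54 + 0.5
 = 9.89
Net = 9.89 - 3 = 6.89

6.89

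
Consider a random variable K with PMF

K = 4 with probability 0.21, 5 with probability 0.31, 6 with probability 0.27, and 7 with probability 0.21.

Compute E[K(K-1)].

E[K(K-1)] = Σ k(k-1)·P(K=k)
 = 12·0.21 + 20·0.31 + 30·0.27 + 42·0.21
 = 2.52 + 6.2 + 8.1 + 8.82
 = 25.64

25.64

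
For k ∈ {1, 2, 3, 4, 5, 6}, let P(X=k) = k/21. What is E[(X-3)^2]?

4

E[(X-3)^2] = Σ (x-3)^2·P(X=x)
 = 4·1/21 + 1·2/21 + 0·1/7 + 1·4/21 + 4·5/21 + 9·2/7
 = 4/21 + 2/21 + 0 + 4/21 + 20/21 + 18/7
 = 4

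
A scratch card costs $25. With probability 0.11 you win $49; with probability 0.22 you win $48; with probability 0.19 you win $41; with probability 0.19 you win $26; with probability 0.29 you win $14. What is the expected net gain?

7.74

E[payout] = 49·0.11 + 48·0.22 + 41·0.19 + 26·0.19 + 14·0.29
 = 5.39 + 10.56 + 7.79 + 4.94 + 4.06
 = 32.74
Net = 32.74 - 25 = 7.74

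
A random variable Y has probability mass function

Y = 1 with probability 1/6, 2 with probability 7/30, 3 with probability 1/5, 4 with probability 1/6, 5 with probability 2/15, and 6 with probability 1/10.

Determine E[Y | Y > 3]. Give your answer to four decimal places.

4.8333

P(Y > 3) = 1/6 + 2/15 + 1/10 = 2/5.
E[Y | Y > 3] = [4·1/6 + 5·2/15 + 6·1/10] / (2/5)
 = 29/15 / (2/5)
 = 29/6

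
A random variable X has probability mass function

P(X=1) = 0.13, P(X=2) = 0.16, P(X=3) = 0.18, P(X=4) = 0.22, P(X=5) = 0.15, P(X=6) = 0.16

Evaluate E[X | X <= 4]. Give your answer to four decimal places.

P(X <= 4) = 0.13 + 0.16 + 0.18 + 0.22 = 0.69.
E[X | X <= 4] = [1·0.13 + 2·0.16 + 3·0.18 + 4·0.22] / 0.69
 = 1.87 / 0.69
 = 187/69

2.7101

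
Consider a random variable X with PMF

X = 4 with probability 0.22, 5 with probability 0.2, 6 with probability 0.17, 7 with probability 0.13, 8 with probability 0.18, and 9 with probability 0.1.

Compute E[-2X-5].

E[-2X-5] = Σ (-2x-5)·P(X=x)
 = (-13)·0.22 + (-15)·0.2 + (-17)·0.17 + (-19)·0.13 + (-21)·0.18 + (-23)·0.1
 = (-2.86) + (-3) + (-2.89) + (-2.47) + (-3.78) + (-2.3)
 = -17.3

-17.3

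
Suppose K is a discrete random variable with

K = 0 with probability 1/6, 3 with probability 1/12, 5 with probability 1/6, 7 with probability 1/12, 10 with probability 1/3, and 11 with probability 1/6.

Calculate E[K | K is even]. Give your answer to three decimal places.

P(K is even) = 1/6 + 1/3 = 1/2.
E[K | K is even] = [0·1/6 + 10·1/3] / (1/2)
 = 10/3 / (1/2)
 = 20/3

6.667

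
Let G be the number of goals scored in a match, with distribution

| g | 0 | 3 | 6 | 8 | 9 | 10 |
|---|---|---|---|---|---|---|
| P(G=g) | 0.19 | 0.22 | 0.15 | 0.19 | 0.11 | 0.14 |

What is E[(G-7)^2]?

14.87

E[(G-7)^2] = Σ (g-7)^2·P(G=g)
 = 49·0.19 + 16·0.22 + 1·0.15 + 1·0.19 + 4·0.11 + 9·0.14
 = 9.31 + 3.52 + 0.15 + 0.19 + 0.44 + 1.26
 = 14.87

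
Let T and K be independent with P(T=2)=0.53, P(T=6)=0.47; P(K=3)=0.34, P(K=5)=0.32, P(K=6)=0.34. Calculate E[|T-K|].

E[|T-K|] = Σ_t Σ_k |t-k| · P(T=t)P(K=k)
 = 1·0.1802 + 3·0.1696 + 4·0.1802 + 3·0.1598 + 1·0.1504 + 0·0.1598
 = 0.1802 + 0.5088 + 0.7208 + 0.4794 + 0.1504 + 0
 = 2.0396

2.0396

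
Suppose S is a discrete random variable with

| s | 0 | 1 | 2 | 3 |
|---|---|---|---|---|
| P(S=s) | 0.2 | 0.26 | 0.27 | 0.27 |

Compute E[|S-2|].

E[|S-2|] = Σ |s-2|·P(S=s)
 = 2·0.2 + 1·0.26 + 0·0.27 + 1·0.27
 = 0.4 + 0.26 + 0 + 0.27
 = 0.93

0.93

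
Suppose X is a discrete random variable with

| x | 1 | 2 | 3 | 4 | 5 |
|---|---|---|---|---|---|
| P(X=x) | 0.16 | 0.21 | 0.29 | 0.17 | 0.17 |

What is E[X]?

2.98

E[X] = Σ x·P(X=x)
 = 1·0.16 + 2·0.21 + 3·0.29 + 4·0.17 + 5·0.17
 = 0.16 + 0.42 + 0.87 + 0.68 + 0.85
 = 2.98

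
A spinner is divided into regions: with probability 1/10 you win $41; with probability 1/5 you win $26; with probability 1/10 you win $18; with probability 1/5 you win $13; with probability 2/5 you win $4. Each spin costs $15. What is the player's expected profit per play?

0.3

E[payout] = 41·1/10 + 26·1/5 + 18·1/10 + 13·1/5 + 4·2/5
 = 41/10 + 26/5 + 9/5 + 13/5 + 8/5
 = 153/10
Net = 153/10 - 15 = 3/10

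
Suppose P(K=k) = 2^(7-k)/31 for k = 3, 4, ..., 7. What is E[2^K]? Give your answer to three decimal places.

20.645

E[2^K] = Σ 2^k·P(K=k)
 = 8·16/31 + 16·8/31 + 32·4/31 + 64·2/31 + 128·1/31
 = 128/31 + 128/31 + 128/31 + 128/31 + 128/31
 = 640/31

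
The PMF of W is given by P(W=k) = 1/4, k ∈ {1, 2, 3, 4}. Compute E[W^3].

E[W^3] = Σ w^3·P(W=w)
 = 1·1/4 + 8·1/4 + 27·1/4 + 64·1/4
 = 1/4 + 2 + 27/4 + 16
 = 25

25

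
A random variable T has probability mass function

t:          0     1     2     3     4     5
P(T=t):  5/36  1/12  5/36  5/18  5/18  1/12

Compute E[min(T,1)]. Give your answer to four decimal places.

0.8611

E[min(T,1)] = Σ min(t,1)·P(T=t)
 = 0·5/36 + 1·1/12 + 1·5/36 + 1·5/18 + 1·5/18 + 1·1/12
 = 0 + 1/12 + 5/36 + 5/18 + 5/18 + 1/12
 = 31/36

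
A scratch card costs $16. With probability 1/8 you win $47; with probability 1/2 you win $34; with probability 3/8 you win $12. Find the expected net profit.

E[payout] = 47·1/8 + 34·1/2 + 12·3/8
 = 47/8 + 17 + 9/2
 = 219/8
Net = 219/8 - 16 = 91/8

11.375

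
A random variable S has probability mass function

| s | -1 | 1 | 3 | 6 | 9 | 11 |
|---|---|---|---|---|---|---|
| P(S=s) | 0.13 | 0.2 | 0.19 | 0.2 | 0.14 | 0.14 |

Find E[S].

4.64

E[S] = Σ s·P(S=s)
 = (-1)·0.13 + 1·0.2 + 3·0.19 + 6·0.2 + 9·0.14 + 11·0.14
 = (-0.13) + 0.2 + 0.57 + 1.2 + 1.26 + 1.54
 = 4.64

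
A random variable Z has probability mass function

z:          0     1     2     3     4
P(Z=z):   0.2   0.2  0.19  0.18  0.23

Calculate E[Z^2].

6.26

E[Z^2] = Σ z^2·P(Z=z)
 = 0·0.2 + 1·0.2 + 4·0.19 + 9·0.18 + 16·0.23
 = 0 + 0.2 + 0.76 + 1.62 + 3.68
 = 6.26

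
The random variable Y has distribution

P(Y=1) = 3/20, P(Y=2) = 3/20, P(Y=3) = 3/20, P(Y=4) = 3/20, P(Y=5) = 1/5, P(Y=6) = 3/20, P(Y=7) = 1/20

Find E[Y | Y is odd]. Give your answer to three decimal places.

3.545

P(Y is odd) = 3/20 + 3/20 + 1/5 + 1/20 = 11/20.
E[Y | Y is odd] = [1·3/20 + 3·3/20 + 5·1/5 + 7·1/20] / (11/20)
 = 39/20 / (11/20)
 = 39/11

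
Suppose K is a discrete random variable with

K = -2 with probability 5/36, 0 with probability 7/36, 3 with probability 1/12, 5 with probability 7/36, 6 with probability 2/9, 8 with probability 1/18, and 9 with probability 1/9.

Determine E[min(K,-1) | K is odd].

P(K is odd) = 1/12 + 7/36 + 1/9 = 7/18.
E[min(K,-1) | K is odd] = [(-1)·1/12 + (-1)·7/36 + (-1)·1/9] / (7/18)
 = -7/18 / (7/18)
 = -1

-1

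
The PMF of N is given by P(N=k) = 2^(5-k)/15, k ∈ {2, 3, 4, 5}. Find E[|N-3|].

0.8

E[|N-3|] = Σ |n-3|·P(N=n)
 = 1·8/15 + 0·4/15 + 1·2/15 + 2·1/15
 = 8/15 + 0 + 2/15 + 2/15
 = 4/5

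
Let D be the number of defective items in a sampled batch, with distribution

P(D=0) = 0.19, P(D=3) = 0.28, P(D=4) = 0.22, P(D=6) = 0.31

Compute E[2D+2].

E[2D+2] = Σ (2d+2)·P(D=d)
 = 2·0.19 + 8·0.28 + 10·0.22 + 14·0.31
 = 0.38 + 2.24 + 2.2 + 4.34
 = 9.16

9.16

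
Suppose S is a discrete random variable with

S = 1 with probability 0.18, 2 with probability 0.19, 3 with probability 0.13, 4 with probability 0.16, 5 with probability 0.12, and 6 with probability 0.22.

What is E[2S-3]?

4.02

E[2S-3] = Σ (2s-3)·P(S=s)
 = (-1)·0.18 + 1·0.19 + 3·0.13 + 5·0.16 + 7·0.12 + 9·0.22
 = (-0.18) + 0.19 + 0.39 + 0.8 + 0.84 + 1.98
 = 4.02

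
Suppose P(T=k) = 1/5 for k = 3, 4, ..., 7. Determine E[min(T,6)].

4.8

E[min(T,6)] = Σ min(t,6)·P(T=t)
 = 3·1/5 + 4·1/5 + 5·1/5 + 6·1/5 + 6·1/5
 = 3/5 + 4/5 + 1 + 6/5 + 6/5
 = 24/5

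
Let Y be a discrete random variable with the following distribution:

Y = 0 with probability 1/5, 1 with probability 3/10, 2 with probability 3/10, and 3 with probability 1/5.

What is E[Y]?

1.5

E[Y] = Σ y·P(Y=y)
 = 0·1/5 + 1·3/10 + 2·3/10 + 3·1/5
 = 0 + 3/10 + 3/5 + 3/5
 = 3/2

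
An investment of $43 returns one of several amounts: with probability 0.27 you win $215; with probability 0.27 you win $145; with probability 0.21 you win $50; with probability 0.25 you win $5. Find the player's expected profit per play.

65.95

E[payout] = 215·0.27 + 145·0.27 + 50·0.21 + 5·0.25
 = 58.05 + 39.15 + 10.5 + 1.25
 = 108.95
Net = 108.95 - 43 = 65.95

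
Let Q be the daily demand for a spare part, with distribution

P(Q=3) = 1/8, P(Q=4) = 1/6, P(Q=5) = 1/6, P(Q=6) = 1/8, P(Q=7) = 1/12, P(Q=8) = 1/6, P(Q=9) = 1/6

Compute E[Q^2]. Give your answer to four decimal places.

40.7083

E[Q^2] = Σ q^2·P(Q=q)
 = 9·1/8 + 16·1/6 + 25·1/6 + 36·1/8 + 49·1/12 + 64·1/6 + 81·1/6
 = 9/8 + 8/3 + 25/6 + 9/2 + 49/12 + 32/3 + 27/2
 = 977/24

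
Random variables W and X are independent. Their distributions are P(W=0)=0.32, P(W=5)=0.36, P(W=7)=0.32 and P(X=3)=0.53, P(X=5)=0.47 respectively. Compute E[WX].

E[WX] = Σ_w Σ_x wx · P(W=w)P(X=x)
 = 0·0.1696 + 0·0.1504 + 15·0.1908 + 25·0.1692 + 21·0.1696 + 35·0.1504
 = 0 + 0 + 2.862 + 4.23 + 3.5616 + 5.264
 = 15.9176

15.9176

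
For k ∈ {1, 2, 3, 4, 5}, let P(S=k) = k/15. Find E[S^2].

15

E[S^2] = Σ s^2·P(S=s)
 = 1·1/15 + 4·2/15 + 9·1/5 + 16·4/15 + 25·1/3
 = 1/15 + 8/15 + 9/5 + 64/15 + 25/3
 = 15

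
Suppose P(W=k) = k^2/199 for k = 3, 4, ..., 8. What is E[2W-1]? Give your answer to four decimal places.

11.9347

E[2W-1] = Σ (2w-1)·P(W=w)
 = 5·9/199 + 7·16/199 + 9·25/199 + 11·36/199 + 13·49/199 + 15·64/199
 = 45/199 + 112/199 + 225/199 + 396/199 + 637/199 + 960/199
 = 2375/199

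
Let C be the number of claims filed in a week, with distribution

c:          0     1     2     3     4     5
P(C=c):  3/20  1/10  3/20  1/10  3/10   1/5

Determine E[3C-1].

7.7

E[3C-1] = Σ (3c-1)·P(C=c)
 = (-1)·3/20 + 2·1/10 + 5·3/20 + 8·1/10 + 11·3/10 + 14·1/5
 = (-3/20) + 1/5 + 3/4 + 4/5 + 33/10 + 14/5
 = 77/10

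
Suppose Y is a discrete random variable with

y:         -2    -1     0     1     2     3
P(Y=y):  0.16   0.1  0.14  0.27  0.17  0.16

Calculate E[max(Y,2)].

E[max(Y,2)] = Σ max(y,2)·P(Y=y)
 = 2·0.16 + 2·0.1 + 2·0.14 + 2·0.27 + 2·0.17 + 3·0.16
 = 0.32 + 0.2 + 0.28 + 0.54 + 0.34 + 0.48
 = 2.16

2.16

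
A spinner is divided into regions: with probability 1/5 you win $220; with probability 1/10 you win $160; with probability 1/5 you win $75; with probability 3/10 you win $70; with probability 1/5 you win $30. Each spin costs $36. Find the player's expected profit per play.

66

E[payout] = 220·1/5 + 160·1/10 + 75·1/5 + 70·3/10 + 30·1/5
 = 44 + 16 + 15 + 21 + 6
 = 102
Net = 102 - 36 = 66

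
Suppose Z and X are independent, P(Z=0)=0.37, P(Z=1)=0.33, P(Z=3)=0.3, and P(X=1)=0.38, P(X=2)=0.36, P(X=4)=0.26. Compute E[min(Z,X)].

0.894

E[min(Z,X)] = Σ_z Σ_x min(z,x) · P(Z=z)P(X=x)
 = 0·0.1406 + 0·0.1332 + 0·0.0962 + 1·0.1254 + 1·0.1188 + 1·0.0858 + 1·0.114 + 2·0.108 + 3·0.078
 = 0 + 0 + 0 + 0.1254 + 0.1188 + 0.0858 + 0.114 + 0.216 + 0.234
 = 0.894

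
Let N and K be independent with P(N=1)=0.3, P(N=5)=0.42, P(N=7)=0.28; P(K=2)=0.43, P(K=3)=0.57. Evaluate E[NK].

E[NK] = Σ_n Σ_k nk · P(N=n)P(K=k)
 = 2·0.129 + 3·0.171 + 10·0.1806 + 15·0.2394 + 14·0.1204 + 21·0.1596
 = 0.258 + 0.513 + 1.806 + 3.591 + 1.6856 + 3.3516
 = 11.2052

11.2052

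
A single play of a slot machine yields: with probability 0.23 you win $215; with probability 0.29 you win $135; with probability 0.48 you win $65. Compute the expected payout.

E[payout] = 215·0.23 + 135·0.29 + 65·0.48
 = 49.45 + 39.15 + 31.2
 = 119.8

119.8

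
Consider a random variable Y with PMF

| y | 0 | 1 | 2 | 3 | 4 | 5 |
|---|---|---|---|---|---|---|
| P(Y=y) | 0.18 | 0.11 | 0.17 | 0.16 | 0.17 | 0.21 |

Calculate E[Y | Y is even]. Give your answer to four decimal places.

P(Y is even) = 0.18 + 0.17 + 0.17 = 0.52.
E[Y | Y is even] = [0·0.18 + 2·0.17 + 4·0.17] / 0.52
 = 1.02 / 0.52
 = 51/26

1.9615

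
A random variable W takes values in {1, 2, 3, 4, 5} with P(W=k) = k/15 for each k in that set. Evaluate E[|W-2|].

1.8

E[|W-2|] = Σ |w-2|·P(W=w)
 = 1·1/15 + 0·2/15 + 1·1/5 + 2·4/15 + 3·1/3
 = 1/15 + 0 + 1/5 + 8/15 + 1
 = 9/5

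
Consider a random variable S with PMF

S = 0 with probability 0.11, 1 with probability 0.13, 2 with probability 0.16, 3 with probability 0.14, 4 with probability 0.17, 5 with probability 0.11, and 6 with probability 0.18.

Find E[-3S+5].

-4.54

E[-3S+5] = Σ (-3s+5)·P(S=s)
 = 5·0.11 + 2·0.13 + (-1)·0.16 + (-4)·0.14 + (-7)·0.17 + (-10)·0.11 + (-13)·0.18
 = 0.55 + 0.26 + (-0.16) + (-0.56) + (-1.19) + (-1.1) + (-2.34)
 = -4.54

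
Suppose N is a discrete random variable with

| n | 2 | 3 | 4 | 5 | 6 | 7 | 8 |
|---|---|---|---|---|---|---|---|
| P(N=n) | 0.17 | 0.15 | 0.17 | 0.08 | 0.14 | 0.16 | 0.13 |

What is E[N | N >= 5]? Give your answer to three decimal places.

P(N >= 5) = 0.08 + 0.14 + 0.16 + 0.13 = 0.51.
E[N | N >= 5] = [5·0.08 + 6·0.14 + 7·0.16 + 8·0.13] / 0.51
 = 3.4 / 0.51
 = 20/3

6.667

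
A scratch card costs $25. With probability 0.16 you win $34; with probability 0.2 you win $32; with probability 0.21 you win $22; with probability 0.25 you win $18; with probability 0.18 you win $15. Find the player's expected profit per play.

E[payout] = 34·0.16 + 32·0.2 + 22·0.21 + 18·0.25 + 15·0.18
 = 5.44 + 6.4 + 4.62 + 4.5 + 2.7
 = 23.66
Net = 23.66 - 25 = -1.34

-1.34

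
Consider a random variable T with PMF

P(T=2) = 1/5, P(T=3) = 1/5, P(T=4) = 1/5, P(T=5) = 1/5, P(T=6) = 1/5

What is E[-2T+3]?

E[-2T+3] = Σ (-2t+3)·P(T=t)
 = (-1)·1/5 + (-3)·1/5 + (-5)·1/5 + (-7)·1/5 + (-9)·1/5
 = (-1/5) + (-3/5) + (-1) + (-7/5) + (-9/5)
 = -5

-5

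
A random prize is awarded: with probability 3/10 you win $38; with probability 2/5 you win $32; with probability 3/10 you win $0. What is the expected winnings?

E[payout] = 38·3/10 + 32·2/5 + 0·3/10
 = 57/5 + 64/5 + 0
 = 121/5

24.2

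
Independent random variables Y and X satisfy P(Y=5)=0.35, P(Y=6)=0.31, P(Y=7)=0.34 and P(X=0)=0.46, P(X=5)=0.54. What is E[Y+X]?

8.69

E[Y+X] = Σ_y Σ_x (y+x) · P(Y=y)P(X=x)
 = 5·0.161 + 10·0.189 + 6·0.1426 + 11·0.1674 + 7·0.1564 + 12·0.1836
 = 0.805 + 1.89 + 0.8556 + 1.8414 + 1.0948 + 2.2032
 = 8.69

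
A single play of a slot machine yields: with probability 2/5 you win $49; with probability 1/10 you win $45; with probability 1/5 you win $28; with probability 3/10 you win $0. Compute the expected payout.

E[payout] = 49·2/5 + 45·1/10 + 28·1/5 + 0·3/10
 = 98/5 + 9/2 + 28/5 + 0
 = 297/10

29.7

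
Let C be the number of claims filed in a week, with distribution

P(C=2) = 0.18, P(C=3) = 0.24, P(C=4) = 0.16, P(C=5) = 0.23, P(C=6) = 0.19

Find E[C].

4.01

E[C] = Σ c·P(C=c)
 = 2·0.18 + 3·0.24 + 4·0.16 + 5·0.23 + 6·0.19
 = 0.36 + 0.72 + 0.64 + 1.15 + 1.14
 = 4.01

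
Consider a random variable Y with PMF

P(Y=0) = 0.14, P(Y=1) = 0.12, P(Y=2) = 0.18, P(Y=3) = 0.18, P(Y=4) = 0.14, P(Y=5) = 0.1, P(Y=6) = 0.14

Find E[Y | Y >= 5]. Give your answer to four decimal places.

P(Y >= 5) = 0.1 + 0.14 = 0.24.
E[Y | Y >= 5] = [5·0.1 + 6·0.14] / 0.24
 = 1.34 / 0.24
 = 67/12

5.5833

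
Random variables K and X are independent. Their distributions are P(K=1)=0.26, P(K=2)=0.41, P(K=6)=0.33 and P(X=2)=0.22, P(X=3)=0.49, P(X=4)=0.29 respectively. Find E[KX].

E[KX] = Σ_k Σ_x kx · P(K=k)P(X=x)
 = 2·0.0572 + 3·0.1274 + 4·0.0754 + 4·0.0902 + 6·0.2009 + 8·0.1189 + 12·0.0726 + 18·0.1617 + 24·0.0957
 = 0.1144 + 0.3822 + 0.3016 + 0.3608 + 1.2054 + 0.9512 + 0.8712 + 2.9106 + 2.2968
 = 9.3942

9.3942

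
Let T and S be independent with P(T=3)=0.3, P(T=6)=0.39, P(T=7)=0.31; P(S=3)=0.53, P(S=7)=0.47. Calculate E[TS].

26.4008

E[TS] = Σ_t Σ_s ts · P(T=t)P(S=s)
 = 9·0.159 + 21·0.141 + 18·0.2067 + 42·0.1833 + 21·0.1643 + 49·0.1457
 = 1.431 + 2.961 + 3.7206 + 7.6986 + 3.4503 + 7.1393
 = 26.4008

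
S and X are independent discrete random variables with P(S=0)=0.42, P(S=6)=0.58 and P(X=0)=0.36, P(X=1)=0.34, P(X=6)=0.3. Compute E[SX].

E[SX] = Σ_s Σ_x sx · P(S=s)P(X=x)
 = 0·0.1512 + 0·0.1428 + 0·0.126 + 0·0.2088 + 6·0.1972 + 36·0.174
 = 0 + 0 + 0 + 0 + 1.1832 + 6.264
 = 7.4472

7.4472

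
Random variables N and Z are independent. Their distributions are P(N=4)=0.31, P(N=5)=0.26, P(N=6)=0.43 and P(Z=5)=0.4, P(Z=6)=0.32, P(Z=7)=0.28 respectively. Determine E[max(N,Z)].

6.052

E[max(N,Z)] = Σ_n Σ_z max(n,z) · P(N=n)P(Z=z)
 = 5·0.124 + 6·0.0992 + 7·0.0868 + 5·0.104 + 6·0.0832 + 7·0.0728 + 6·0.172 + 6·0.1376 + 7·0.1204
 = 0.62 + 0.5952 + 0.6076 + 0.52 + 0.4992 + 0.5096 + 1.032 + 0.8256 + 0.8428
 = 6.052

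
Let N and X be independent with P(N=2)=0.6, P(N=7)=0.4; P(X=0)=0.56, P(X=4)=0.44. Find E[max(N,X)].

4.528

E[max(N,X)] = Σ_n Σ_x max(n,x) · P(N=n)P(X=x)
 = 2·0.336 + 4·0.264 + 7·0.224 + 7·0.176
 = 0.672 + 1.056 + 1.568 + 1.232
 = 4.528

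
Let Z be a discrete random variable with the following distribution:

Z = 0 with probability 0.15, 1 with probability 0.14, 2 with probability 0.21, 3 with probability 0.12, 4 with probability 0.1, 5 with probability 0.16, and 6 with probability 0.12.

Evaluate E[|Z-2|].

E[|Z-2|] = Σ |z-2|·P(Z=z)
 = 2·0.15 + 1·0.14 + 0·0.21 + 1·0.12 + 2·0.1 + 3·0.16 + 4·0.12
 = 0.3 + 0.14 + 0 + 0.12 + 0.2 + 0.48 + 0.48
 = 1.72

1.72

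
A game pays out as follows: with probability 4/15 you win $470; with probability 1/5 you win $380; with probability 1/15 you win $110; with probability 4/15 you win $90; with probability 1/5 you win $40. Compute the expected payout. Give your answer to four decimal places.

E[payout] = 470·4/15 + 380·1/5 + 110·1/15 + 90·4/15 + 40·1/5
 = 376/3 + 76 + 22/3 + 24 + 8
 = 722/3

240.6667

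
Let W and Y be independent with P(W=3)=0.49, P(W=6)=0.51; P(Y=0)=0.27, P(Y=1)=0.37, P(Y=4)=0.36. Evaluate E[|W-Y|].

E[|W-Y|] = Σ_w Σ_y |w-y| · P(W=w)P(Y=y)
 = 3·0.1323 + 2·0.1813 + 1·0.1764 + 6·0.1377 + 5·0.1887 + 2·0.1836
 = 0.3969 + 0.3626 + 0.1764 + 0.8262 + 0.9435 + 0.3672
 = 3.0728

3.0728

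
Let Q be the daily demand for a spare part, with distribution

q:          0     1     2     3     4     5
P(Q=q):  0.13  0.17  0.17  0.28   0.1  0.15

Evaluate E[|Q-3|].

E[|Q-3|] = Σ |q-3|·P(Q=q)
 = 3·0.13 + 2·0.17 + 1·0.17 + 0·0.28 + 1·0.1 + 2·0.15
 = 0.39 + 0.34 + 0.17 + 0 + 0.1 + 0.3
 = 1.3

1.3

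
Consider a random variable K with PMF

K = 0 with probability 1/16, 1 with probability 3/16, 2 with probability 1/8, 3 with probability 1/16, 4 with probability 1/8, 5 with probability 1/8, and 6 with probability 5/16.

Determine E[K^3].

E[K^3] = Σ k^3·P(K=k)
 = 0·1/16 + 1·3/16 + 8·1/8 + 27·1/16 + 64·1/8 + 125·1/8 + 216·5/16
 = 0 + 3/16 + 1 + 27/16 + 8 + 125/8 + 135/2
 = 94

94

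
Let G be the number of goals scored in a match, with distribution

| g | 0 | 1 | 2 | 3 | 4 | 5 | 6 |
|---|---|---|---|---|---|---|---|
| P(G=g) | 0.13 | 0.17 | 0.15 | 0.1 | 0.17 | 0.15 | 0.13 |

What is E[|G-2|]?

E[|G-2|] = Σ |g-2|·P(G=g)
 = 2·0.13 + 1·0.17 + 0·0.15 + 1·0.1 + 2·0.17 + 3·0.15 + 4·0.13
 = 0.26 + 0.17 + 0 + 0.1 + 0.34 + 0.45 + 0.52
 = 1.84

1.84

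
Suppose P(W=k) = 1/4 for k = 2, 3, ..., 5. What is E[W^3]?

E[W^3] = Σ w^3·P(W=w)
 = 8·1/4 + 27·1/4 + 64·1/4 + 125·1/4
 = 2 + 27/4 + 16 + 125/4
 = 56

56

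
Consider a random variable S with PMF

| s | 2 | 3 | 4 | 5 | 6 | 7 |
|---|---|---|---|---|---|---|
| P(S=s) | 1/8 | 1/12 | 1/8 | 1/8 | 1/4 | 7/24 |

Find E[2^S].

E[2^S] = Σ 2^s·P(S=s)
 = 4·1/8 + 8·1/12 + 16·1/8 + 32·1/8 + 64·1/4 + 128·7/24
 = 1/2 + 2/3 + 2 + 4 + 16 + 112/3
 = 121/2

60.5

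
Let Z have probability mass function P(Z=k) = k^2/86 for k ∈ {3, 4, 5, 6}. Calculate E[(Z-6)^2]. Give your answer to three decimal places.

1.977

E[(Z-6)^2] = Σ (z-6)^2·P(Z=z)
 = 9·9/86 + 4·8/43 + 1·25/86 + 0·18/43
 = 81/86 + 32/43 + 25/86 + 0
 = 85/43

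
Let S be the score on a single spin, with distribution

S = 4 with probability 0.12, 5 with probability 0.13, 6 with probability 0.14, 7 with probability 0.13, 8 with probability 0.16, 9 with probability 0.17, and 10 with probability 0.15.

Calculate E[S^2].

55.59

E[S^2] = Σ s^2·P(S=s)
 = 16·0.12 + 25·0.13 + 36·0.14 + 49·0.13 + 64·0.16 + 81·0.17 + 100·0.15
 = 1.92 + 3.25 + 5.04 + 6.37 + 10.24 + 13.77 + 15
 = 55.59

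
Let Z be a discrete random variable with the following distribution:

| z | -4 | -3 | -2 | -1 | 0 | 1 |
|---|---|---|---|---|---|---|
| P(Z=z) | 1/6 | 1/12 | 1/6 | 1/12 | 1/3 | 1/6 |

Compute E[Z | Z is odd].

-0.5

P(Z is odd) = 1/12 + 1/12 + 1/6 = 1/3.
E[Z | Z is odd] = [(-3)·1/12 + (-1)·1/12 + 1·1/6] / (1/3)
 = -1/6 / (1/3)
 = -1/2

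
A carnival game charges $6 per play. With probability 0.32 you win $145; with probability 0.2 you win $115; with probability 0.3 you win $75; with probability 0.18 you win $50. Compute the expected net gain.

E[payout] = 145·0.32 + 115·0.2 + 75·0.3 + 50·0.18
 = 46.4 + 23 + 22.5 + 9
 = 100.9
Net = 100.9 - 6 = 94.9

94.9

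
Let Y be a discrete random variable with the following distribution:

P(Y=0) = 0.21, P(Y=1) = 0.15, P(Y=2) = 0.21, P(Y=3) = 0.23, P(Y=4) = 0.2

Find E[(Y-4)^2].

E[(Y-4)^2] = Σ (y-4)^2·P(Y=y)
 = 16·0.21 + 9·0.15 + 4·0.21 + 1·0.23 + 0·0.2
 = 3.36 + 1.35 + 0.84 + 0.23 + 0
 = 5.78

5.78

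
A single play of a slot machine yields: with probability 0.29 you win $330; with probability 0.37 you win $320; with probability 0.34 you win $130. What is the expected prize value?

258.3

E[payout] = 330·0.29 + 320·0.37 + 130·0.34
 = 95.7 + 118.4 + 44.2
 = 258.3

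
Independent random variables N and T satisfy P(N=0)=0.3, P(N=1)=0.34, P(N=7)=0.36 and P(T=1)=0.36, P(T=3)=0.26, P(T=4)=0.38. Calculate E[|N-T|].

2.9248

E[|N-T|] = Σ_n Σ_t |n-t| · P(N=n)P(T=t)
 = 1·0.108 + 3·0.078 + 4·0.114 + 0·0.1224 + 2·0.0884 + 3·0.1292 + 6·0.1296 + 4·0.0936 + 3·0.1368
 = 0.108 + 0.234 + 0.456 + 0 + 0.1768 + 0.3876 + 0.7776 + 0.3744 + 0.4104
 = 2.9248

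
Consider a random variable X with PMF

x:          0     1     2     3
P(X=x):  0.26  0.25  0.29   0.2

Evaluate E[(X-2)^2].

1.49

E[(X-2)^2] = Σ (x-2)^2·P(X=x)
 = 4·0.26 + 1·0.25 + 0·0.29 + 1·0.2
 = 1.04 + 0.25 + 0 + 0.2
 = 1.49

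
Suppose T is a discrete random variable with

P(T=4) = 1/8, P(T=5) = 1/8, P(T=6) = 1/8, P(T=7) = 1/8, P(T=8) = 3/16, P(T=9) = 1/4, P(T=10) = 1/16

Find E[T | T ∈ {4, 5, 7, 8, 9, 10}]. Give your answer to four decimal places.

P(T ∈ {4, 5, 7, 8, 9, 10}) = 1/8 + 1/8 + 1/8 + 3/16 + 1/4 + 1/16 = 7/8.
E[T | T ∈ {4, 5, 7, 8, 9, 10}] = [4·1/8 + 5·1/8 + 7·1/8 + 8·3/16 + 9·1/4 + 10·1/16] / (7/8)
 = 51/8 / (7/8)
 = 51/7

7.2857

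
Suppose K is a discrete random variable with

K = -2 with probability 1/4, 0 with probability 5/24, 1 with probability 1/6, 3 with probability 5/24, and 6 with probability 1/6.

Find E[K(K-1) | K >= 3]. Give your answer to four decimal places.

16.6667

P(K >= 3) = 5/24 + 1/6 = 3/8.
E[K(K-1) | K >= 3] = [6·5/24 + 30·1/6] / (3/8)
 = 25/4 / (3/8)
 = 50/3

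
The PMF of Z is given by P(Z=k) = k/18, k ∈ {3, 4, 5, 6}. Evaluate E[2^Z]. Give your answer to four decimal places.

E[2^Z] = Σ 2^z·P(Z=z)
 = 8·1/6 + 16·2/9 + 32·5/18 + 64·1/3
 = 4/3 + 32/9 + 80/9 + 64/3
 = 316/9

35.1111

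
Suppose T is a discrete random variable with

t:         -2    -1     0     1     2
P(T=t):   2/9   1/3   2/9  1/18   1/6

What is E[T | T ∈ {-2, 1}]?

P(T ∈ {-2, 1}) = 2/9 + 1/18 = 5/18.
E[T | T ∈ {-2, 1}] = [(-2)·2/9 + 1·1/18] / (5/18)
 = -7/18 / (5/18)
 = -7/5

-1.4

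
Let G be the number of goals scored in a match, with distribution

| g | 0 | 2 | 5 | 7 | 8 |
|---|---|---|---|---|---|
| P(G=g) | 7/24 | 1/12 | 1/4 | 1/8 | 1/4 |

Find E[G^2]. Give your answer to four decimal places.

E[G^2] = Σ g^2·P(G=g)
 = 0·7/24 + 4·1/12 + 25·1/4 + 49·1/8 + 64·1/4
 = 0 + 1/3 + 25/4 + 49/8 + 16
 = 689/24

28.7083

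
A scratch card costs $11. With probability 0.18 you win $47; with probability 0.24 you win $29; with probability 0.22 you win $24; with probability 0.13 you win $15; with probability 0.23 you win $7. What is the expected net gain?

13.26

E[payout] = 47·0.18 + 29·0.24 + 24·0.22 + 15·0.13 + 7·0.23
 = 8.46 + 6.96 + 5.28 + 1.95 + 1.61
 = 24.26
Net = 24.26 - 11 = 13.26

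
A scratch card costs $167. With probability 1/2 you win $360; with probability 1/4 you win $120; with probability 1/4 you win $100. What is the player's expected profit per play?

68

E[payout] = 360·1/2 + 120·1/4 + 100·1/4
 = 180 + 30 + 25
 = 235
Net = 235 - 167 = 68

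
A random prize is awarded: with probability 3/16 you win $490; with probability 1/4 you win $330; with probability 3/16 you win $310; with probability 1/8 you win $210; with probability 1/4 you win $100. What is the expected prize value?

283.75

E[payout] = 490·3/16 + 330·1/4 + 310·3/16 + 210·1/8 + 100·1/4
 = 735/8 + 165/2 + 465/8 + 105/4 + 25
 = 1135/4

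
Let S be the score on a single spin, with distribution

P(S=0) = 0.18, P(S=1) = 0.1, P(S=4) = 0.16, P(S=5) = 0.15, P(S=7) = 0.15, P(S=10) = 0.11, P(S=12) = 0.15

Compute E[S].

E[S] = Σ s·P(S=s)
 = 0·0.18 + 1·0.1 + 4·0.16 + 5·0.15 + 7·0.15 + 10·0.11 + 12·0.15
 = 0 + 0.1 + 0.64 + 0.75 + 1.05 + 1.1 + 1.8
 = 5.44

5.44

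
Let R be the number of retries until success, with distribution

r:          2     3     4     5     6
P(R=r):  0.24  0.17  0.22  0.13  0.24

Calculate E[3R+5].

E[3R+5] = Σ (3r+5)·P(R=r)
 = 11·0.24 + 14·0.17 + 17·0.22 + 20·0.13 + 23·0.24
 = 2.64 + 2.38 + 3.74 + 2.6 + 5.52
 = 16.88

16.88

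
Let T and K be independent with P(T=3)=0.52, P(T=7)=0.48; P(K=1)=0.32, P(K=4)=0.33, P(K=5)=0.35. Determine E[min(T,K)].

E[min(T,K)] = Σ_t Σ_k min(t,k) · P(T=t)P(K=k)
 = 1·0.1664 + 3·0.1716 + 3·0.182 + 1·0.1536 + 4·0.1584 + 5·0.168
 = 0.1664 + 0.5148 + 0.546 + 0.1536 + 0.6336 + 0.84
 = 2.8544

2.8544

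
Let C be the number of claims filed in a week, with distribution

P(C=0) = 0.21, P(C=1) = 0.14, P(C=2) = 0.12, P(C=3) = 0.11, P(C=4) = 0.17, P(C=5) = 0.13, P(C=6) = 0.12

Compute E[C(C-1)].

E[C(C-1)] = Σ c(c-1)·P(C=c)
 = 0·0.21 + 0·0.14 + 2·0.12 + 6·0.11 + 12·0.17 + 20·0.13 + 30·0.12
 = 0 + 0 + 0.24 + 0.66 + 2.04 + 2.6 + 3.6
 = 9.14

9.14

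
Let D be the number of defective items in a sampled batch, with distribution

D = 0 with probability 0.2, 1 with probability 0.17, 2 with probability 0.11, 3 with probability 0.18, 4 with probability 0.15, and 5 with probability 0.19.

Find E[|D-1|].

E[|D-1|] = Σ |d-1|·P(D=d)
 = 1·0.2 + 0·0.17 + 1·0.11 + 2·0.18 + 3·0.15 + 4·0.19
 = 0.2 + 0 + 0.11 + 0.36 + 0.45 + 0.76
 = 1.88

1.88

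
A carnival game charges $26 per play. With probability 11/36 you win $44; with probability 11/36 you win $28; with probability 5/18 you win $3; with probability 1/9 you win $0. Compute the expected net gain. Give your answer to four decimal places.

E[payout] = 44·11/36 + 28·11/36 + 3·5/18 + 0·1/9
 = 121/9 + 77/9 + 5/6 + 0
 = 137/6
Net = 137/6 - 26 = -19/6

-3.1667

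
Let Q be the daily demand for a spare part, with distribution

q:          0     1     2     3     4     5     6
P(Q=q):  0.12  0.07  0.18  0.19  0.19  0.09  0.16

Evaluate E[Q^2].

E[Q^2] = Σ q^2·P(Q=q)
 = 0·0.12 + 1·0.07 + 4·0.18 + 9·0.19 + 16·0.19 + 25·0.09 + 36·0.16
 = 0 + 0.07 + 0.72 + 1.71 + 3.04 + 2.25 + 5.76
 = 13.55

13.55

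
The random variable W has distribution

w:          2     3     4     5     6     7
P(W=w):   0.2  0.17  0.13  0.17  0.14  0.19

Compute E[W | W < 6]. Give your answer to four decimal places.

P(W < 6) = 0.2 + 0.17 + 0.13 + 0.17 = 0.67.
E[W | W < 6] = [2·0.2 + 3·0.17 + 4·0.13 + 5·0.17] / 0.67
 = 2.28 / 0.67
 = 228/67

3.4030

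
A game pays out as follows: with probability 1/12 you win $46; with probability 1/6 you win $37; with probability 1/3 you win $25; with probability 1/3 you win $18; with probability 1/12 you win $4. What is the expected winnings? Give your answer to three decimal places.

24.667

E[payout] = 46·1/12 + 37·1/6 + 25·1/3 + 18·1/3 + 4·1/12
 = 23/6 + 37/6 + 25/3 + 6 + 1/3
 = 74/3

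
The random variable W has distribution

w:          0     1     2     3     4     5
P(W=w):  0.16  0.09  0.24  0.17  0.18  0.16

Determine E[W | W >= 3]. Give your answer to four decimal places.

3.9804

P(W >= 3) = 0.17 + 0.18 + 0.16 = 0.51.
E[W | W >= 3] = [3·0.17 + 4·0.18 + 5·0.16] / 0.51
 = 2.03 / 0.51
 = 203/51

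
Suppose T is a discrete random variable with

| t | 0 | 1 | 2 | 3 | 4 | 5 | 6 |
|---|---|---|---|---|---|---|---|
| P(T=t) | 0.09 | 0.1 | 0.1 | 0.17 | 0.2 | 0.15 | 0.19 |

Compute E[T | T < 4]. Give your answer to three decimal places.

P(T < 4) = 0.09 + 0.1 + 0.1 + 0.17 = 0.46.
E[T | T < 4] = [0·0.09 + 1·0.1 + 2·0.1 + 3·0.17] / 0.46
 = 0.81 / 0.46
 = 81/46

1.761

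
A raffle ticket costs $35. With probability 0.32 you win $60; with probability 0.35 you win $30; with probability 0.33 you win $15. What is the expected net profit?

-0.35

E[payout] = 60·0.32 + 30·0.35 + 15·0.33
 = 19.2 + 10.5 + 4.95
 = 34.65
Net = 34.65 - 35 = -0.35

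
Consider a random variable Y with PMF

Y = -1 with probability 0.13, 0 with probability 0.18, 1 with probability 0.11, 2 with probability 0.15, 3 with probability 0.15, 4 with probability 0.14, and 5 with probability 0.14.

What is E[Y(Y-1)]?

5.94

E[Y(Y-1)] = Σ y(y-1)·P(Y=y)
 = 2·0.13 + 0·0.18 + 0·0.11 + 2·0.15 + 6·0.15 + 12·0.14 + 20·0.14
 = 0.26 + 0 + 0 + 0.3 + 0.9 + 1.68 + 2.8
 = 5.94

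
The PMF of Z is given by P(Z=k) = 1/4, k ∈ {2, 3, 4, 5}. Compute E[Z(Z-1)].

E[Z(Z-1)] = Σ z(z-1)·P(Z=z)
 = 2·1/4 + 6·1/4 + 12·1/4 + 20·1/4
 = 1/2 + 3/2 + 3 + 5
 = 10

10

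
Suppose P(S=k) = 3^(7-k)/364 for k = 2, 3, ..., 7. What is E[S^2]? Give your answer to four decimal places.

E[S^2] = Σ s^2·P(S=s)
 = 4·243/364 + 9·81/364 + 16·27/364 + 25·9/364 + 36·3/364 + 49·1/364
 = 243/91 + 729/364 + 108/91 + 225/364 + 27/91 + 7/52
 = 2515/364

6.9093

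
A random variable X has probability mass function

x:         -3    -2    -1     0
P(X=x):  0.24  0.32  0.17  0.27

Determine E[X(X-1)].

E[X(X-1)] = Σ x(x-1)·P(X=x)
 = 12·0.24 + 6·0.32 + 2·0.17 + 0·0.27
 = 2.88 + 1.92 + 0.34 + 0
 = 5.14

5.14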